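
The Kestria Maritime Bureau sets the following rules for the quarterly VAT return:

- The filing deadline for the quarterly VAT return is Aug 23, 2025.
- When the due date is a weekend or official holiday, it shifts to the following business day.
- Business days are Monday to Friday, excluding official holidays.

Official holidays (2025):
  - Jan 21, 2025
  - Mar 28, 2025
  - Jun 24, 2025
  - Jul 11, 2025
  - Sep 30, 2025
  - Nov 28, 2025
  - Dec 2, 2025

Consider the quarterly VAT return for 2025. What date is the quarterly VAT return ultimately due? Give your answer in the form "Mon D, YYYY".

The stated deadline is Aug 23, 2025.
Aug 23, 2025 is a Saturday, so it moves to the next business day, Aug 25, 2025 (Monday).
Deadline: Aug 25, 2025.

Aug 25, 2025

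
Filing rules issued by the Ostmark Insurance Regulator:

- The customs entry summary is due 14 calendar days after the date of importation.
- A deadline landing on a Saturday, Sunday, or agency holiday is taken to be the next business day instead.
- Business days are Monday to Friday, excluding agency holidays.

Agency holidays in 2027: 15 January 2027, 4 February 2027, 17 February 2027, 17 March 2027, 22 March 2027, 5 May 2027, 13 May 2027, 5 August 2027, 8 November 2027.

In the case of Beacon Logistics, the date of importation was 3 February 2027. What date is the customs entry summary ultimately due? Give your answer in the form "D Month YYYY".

18 February 2027

14 calendar days after 3 February 2027 is 17 February 2027.
17 February 2027 is a listed holiday; the next business day is 18 February 2027 (Thursday).
Final deadline: 18 February 2027.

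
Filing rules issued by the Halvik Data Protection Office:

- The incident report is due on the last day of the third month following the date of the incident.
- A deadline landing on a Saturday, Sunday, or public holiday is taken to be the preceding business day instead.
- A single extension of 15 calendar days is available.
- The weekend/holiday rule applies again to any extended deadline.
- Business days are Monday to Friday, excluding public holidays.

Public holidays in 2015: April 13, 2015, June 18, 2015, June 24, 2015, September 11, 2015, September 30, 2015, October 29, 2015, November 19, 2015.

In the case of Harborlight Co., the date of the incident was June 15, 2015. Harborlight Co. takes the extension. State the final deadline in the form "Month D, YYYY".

October 14, 2015

3 months after June 15, 2015 is September 2015; that month ends on September 30, 2015.
September 30, 2015 is a listed holiday, so it moves to the preceding business day, September 29, 2015 (Tuesday).
With the 15-day extension, September 29, 2015 becomes October 14, 2015.
Since October 14, 2015 is a Wednesday and not a holiday, the date is unchanged.
Final deadline: October 14, 2015.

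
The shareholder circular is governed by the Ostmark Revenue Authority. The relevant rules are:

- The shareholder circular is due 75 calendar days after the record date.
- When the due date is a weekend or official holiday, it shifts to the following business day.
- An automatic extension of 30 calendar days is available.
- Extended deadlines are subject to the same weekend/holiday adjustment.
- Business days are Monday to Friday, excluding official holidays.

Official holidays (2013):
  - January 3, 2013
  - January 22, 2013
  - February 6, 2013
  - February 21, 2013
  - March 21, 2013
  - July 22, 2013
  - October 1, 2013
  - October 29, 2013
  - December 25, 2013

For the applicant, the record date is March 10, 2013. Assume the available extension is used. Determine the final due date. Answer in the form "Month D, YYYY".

June 24, 2013

Adding 75 calendar days to March 10, 2013 gives May 24, 2013.
Since May 24, 2013 is a Friday and not a holiday, the date is unchanged.
Applying the 30-calendar-day extension: May 24, 2013 + 30 days = June 23, 2013.
June 23, 2013 is a Sunday, so it moves to the next business day, June 24, 2013 (Monday).
So the filing is due June 24, 2013.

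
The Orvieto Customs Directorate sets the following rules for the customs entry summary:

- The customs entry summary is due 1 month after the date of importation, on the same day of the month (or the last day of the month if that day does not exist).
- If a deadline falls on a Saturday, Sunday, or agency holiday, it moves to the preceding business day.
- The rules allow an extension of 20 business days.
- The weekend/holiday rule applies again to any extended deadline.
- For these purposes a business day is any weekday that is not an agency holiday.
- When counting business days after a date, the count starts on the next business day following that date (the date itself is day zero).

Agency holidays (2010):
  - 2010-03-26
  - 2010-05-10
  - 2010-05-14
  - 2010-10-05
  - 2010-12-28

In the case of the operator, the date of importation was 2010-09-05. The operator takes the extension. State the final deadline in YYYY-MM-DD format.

2010-11-02

1 month after 2010-09-05, on the same day of the month, is 2010-10-05.
2010-10-05 falls on a listed holiday. Rolling to the preceding business day gives 2010-10-04, a Monday.
Applying the 20-business-day extension: 20 business days after 2010-10-04 is 2010-11-02.
2010-11-02 falls on a Tuesday, which is a business day, so no adjustment is needed.
The final due date is 2010-11-02.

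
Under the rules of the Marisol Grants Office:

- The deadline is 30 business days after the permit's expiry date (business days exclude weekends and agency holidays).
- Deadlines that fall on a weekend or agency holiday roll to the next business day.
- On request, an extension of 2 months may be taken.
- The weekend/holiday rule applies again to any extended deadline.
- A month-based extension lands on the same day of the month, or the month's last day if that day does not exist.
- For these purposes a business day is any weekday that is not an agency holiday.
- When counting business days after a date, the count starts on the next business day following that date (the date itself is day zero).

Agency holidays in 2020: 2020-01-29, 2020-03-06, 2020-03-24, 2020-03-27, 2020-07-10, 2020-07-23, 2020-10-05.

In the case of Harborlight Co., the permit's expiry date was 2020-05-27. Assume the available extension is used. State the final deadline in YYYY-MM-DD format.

2020-09-08

30 business days after 2020-05-27, excluding weekends and holidays, is 2020-07-08.
2020-07-08 (Wednesday) is already a business day.
The 2 months extension carries 2020-07-08 to 2020-09-08.
2020-09-08 is a Tuesday and not a listed holiday, so it stands.
So the filing is due 2020-09-08.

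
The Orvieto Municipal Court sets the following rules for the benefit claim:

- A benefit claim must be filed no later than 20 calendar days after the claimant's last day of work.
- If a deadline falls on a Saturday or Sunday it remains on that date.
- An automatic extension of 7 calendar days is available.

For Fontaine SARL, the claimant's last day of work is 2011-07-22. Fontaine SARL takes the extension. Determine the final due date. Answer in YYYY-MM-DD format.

Trigger date 2011-07-22 + 20 calendar days = 2011-08-11.
2011-08-11 falls on a Thursday. The rules make no weekend/holiday allowance, so it remains 2011-08-11.
Applying the 7-calendar-day extension: 2011-08-11 + 7 days = 2011-08-18.
2011-08-18 is a Thursday; no weekend or holiday adjustment applies.
So the filing is due 2011-08-18.

2011-08-18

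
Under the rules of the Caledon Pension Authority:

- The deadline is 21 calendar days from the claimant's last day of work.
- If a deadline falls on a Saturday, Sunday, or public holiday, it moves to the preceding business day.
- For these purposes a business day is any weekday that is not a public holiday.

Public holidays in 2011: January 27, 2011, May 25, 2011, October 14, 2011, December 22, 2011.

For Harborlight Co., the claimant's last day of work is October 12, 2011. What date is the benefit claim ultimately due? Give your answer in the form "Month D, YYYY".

From October 12, 2011, 21 calendar days later is November 2, 2011.
November 2, 2011 is a Wednesday and not a listed holiday, so it stands.
Final deadline: November 2, 2011.

November 2, 2011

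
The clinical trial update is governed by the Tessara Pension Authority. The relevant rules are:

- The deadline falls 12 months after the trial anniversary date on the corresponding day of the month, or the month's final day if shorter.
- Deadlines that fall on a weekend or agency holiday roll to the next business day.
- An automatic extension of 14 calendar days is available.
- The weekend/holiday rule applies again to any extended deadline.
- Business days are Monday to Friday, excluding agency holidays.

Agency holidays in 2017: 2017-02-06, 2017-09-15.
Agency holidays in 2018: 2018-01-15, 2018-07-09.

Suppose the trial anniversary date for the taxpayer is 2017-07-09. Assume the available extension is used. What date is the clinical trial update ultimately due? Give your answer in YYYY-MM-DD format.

2018-07-24

Moving 12 months forward from 2017-07-09 on the corresponding day gives 2018-07-09.
2018-07-09 is a listed holiday; the next business day is 2018-07-10 (Tuesday).
Add the 14 calendar-day extension to 2018-07-10: 2018-07-24.
2018-07-24 (Tuesday) is already a business day.
Final deadline: 2018-07-24.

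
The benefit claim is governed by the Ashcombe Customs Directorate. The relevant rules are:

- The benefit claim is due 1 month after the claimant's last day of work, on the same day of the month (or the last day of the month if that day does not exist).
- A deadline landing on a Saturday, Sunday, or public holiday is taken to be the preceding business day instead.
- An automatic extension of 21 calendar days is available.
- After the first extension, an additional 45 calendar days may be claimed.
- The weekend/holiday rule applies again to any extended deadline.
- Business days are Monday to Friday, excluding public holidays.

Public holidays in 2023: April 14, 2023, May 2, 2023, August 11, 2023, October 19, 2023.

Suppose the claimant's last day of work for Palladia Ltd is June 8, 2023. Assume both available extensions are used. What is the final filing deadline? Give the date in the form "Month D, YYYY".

September 11, 2023

1 month after June 8, 2023, on the same day of the month, is July 8, 2023.
July 8, 2023 is a Saturday, so it moves to the preceding business day, July 7, 2023 (Friday).
With the 21-day extension, July 7, 2023 becomes July 28, 2023.
July 28, 2023 is a Friday and not a listed holiday, so it stands.
The 45-calendar-day extension moves the deadline from July 28, 2023 to September 11, 2023.
September 11, 2023 is a Monday and not a listed holiday, so it stands.
Deadline: September 11, 2023.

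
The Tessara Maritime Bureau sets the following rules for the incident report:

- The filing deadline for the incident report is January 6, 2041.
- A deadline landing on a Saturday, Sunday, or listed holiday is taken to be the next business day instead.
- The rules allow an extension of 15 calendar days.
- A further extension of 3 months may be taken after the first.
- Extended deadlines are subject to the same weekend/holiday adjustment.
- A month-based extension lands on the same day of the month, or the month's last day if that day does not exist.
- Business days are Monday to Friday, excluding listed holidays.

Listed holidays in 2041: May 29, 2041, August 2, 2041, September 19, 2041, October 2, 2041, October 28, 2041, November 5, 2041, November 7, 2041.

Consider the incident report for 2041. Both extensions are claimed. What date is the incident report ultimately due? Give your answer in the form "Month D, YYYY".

April 22, 2041

The statutory due date is January 6, 2041.
January 6, 2041 is a Sunday, so it moves to the next business day, January 7, 2041 (Monday).
The 15-calendar-day extension moves the deadline from January 7, 2041 to January 22, 2041.
January 22, 2041 (Tuesday) is already a business day.
Applying the 3 months extension: 3 months after January 22, 2041 is April 22, 2041.
April 22, 2041 (Monday) is already a business day.
So the filing is due April 22, 2041.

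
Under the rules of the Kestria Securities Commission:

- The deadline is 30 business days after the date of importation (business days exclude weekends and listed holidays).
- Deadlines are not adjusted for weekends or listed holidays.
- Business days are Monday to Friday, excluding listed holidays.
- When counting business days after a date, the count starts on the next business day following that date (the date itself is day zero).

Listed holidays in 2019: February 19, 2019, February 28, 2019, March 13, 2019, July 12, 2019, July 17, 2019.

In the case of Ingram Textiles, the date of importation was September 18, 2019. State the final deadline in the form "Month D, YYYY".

Counting 30 business days after September 18, 2019 (skipping weekends and listed holidays) reaches October 30, 2019.
October 30, 2019 is a Wednesday; no weekend or holiday adjustment applies.
Final deadline: October 30, 2019.

October 30, 2019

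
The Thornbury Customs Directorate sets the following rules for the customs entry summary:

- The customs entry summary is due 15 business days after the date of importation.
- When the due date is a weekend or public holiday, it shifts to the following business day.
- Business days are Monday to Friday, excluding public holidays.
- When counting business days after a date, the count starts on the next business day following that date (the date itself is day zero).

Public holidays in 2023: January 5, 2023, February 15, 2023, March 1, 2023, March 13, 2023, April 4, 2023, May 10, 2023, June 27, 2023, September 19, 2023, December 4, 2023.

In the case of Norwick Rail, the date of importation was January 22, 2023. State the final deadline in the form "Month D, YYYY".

15 business days after January 22, 2023, excluding weekends and holidays, is February 10, 2023.
February 10, 2023 is a Friday and not a listed holiday, so it stands.
The final due date is February 10, 2023.

February 10, 2023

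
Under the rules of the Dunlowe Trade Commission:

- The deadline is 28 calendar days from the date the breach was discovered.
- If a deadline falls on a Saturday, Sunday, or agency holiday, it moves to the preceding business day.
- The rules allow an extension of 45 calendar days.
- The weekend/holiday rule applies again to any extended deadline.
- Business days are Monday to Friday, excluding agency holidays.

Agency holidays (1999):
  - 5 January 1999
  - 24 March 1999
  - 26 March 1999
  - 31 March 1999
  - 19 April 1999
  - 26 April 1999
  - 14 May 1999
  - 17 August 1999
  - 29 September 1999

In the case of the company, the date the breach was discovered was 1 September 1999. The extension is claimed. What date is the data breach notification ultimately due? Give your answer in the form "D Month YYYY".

12 November 1999

Adding 28 calendar days to 1 September 1999 gives 29 September 1999.
29 September 1999 falls on a listed holiday. Rolling to the preceding business day gives 28 September 1999, a Tuesday.
The 45-calendar-day extension moves the deadline from 28 September 1999 to 12 November 1999.
12 November 1999 falls on a Friday, which is a business day, so no adjustment is needed.
Deadline: 12 November 1999.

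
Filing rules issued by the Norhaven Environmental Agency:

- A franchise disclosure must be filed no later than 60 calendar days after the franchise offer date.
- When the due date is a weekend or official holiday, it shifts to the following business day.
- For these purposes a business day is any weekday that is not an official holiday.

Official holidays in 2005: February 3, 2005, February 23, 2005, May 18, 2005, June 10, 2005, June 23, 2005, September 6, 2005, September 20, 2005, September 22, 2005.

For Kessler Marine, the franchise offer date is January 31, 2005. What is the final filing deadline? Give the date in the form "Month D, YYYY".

Adding 60 calendar days to January 31, 2005 gives April 1, 2005.
Since April 1, 2005 is a Friday and not a holiday, the date is unchanged.
The final due date is April 1, 2005.

April 1, 2005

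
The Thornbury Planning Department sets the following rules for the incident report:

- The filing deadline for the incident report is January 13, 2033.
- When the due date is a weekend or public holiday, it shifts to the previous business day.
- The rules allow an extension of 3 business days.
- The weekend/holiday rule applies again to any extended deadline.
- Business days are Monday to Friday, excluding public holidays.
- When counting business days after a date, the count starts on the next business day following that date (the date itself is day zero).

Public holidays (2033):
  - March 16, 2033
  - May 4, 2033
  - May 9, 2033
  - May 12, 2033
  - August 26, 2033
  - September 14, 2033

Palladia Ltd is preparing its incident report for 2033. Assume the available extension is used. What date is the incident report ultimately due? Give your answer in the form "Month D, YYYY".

January 18, 2033

The statutory due date is January 13, 2033.
January 13, 2033 falls on a Thursday, which is a business day, so no adjustment is needed.
The 3-business-day extension runs from January 13, 2033 to January 18, 2033.
January 18, 2033 falls on a Tuesday, which is a business day, so no adjustment is needed.
Deadline: January 18, 2033.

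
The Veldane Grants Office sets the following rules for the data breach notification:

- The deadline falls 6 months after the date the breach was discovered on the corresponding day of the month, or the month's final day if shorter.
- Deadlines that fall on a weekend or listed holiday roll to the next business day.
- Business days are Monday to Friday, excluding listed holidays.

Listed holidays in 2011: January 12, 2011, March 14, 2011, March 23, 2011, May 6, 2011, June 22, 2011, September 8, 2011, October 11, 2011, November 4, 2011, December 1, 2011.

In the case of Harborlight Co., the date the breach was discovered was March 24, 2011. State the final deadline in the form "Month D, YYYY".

September 26, 2011

6 months from March 24, 2011 is September 24, 2011.
Because September 24, 2011 is a Saturday, the deadline becomes September 26, 2011 (Monday).
Final deadline: September 26, 2011.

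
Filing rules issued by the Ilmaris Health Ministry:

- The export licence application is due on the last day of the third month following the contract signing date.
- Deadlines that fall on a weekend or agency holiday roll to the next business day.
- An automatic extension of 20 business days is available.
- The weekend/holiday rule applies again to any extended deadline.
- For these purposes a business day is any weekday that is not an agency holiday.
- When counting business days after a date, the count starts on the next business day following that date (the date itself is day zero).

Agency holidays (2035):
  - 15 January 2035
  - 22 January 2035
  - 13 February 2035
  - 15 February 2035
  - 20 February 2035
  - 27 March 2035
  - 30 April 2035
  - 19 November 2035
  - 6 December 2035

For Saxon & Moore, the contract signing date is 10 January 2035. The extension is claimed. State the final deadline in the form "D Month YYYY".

3 months after 10 January 2035 is April 2035; that month ends on 30 April 2035.
30 April 2035 is a listed holiday; the next business day is 1 May 2035 (Tuesday).
Counting 20 further business days from 1 May 2035 reaches 29 May 2035.
29 May 2035 is a Tuesday and not a listed holiday, so it stands.
The final due date is 29 May 2035.

29 May 2035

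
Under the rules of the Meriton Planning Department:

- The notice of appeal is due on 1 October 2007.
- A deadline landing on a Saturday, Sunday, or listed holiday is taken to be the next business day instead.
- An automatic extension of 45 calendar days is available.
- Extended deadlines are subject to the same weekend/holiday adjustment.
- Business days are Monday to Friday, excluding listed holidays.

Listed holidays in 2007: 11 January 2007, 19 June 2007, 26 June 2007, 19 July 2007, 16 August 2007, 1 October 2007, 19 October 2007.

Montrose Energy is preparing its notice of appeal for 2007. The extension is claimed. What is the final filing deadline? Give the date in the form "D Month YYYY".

The stated deadline is 1 October 2007.
1 October 2007 is a listed holiday, so it moves to the next business day, 2 October 2007 (Tuesday).
Applying the 45-calendar-day extension: 2 October 2007 + 45 days = 16 November 2007.
16 November 2007 is a Friday and not a listed holiday, so it stands.
So the filing is due 16 November 2007.

16 November 2007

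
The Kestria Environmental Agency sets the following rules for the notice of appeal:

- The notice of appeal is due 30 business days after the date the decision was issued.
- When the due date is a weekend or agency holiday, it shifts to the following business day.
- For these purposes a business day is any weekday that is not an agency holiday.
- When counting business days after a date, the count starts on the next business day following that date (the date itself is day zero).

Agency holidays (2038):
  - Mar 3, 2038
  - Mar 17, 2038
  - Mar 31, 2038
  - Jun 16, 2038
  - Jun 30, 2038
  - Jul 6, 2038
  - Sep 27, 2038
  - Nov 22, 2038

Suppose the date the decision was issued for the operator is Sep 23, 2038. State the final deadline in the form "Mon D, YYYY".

Starting the day after Sep 23, 2038 and counting 30 business days lands on Nov 5, 2038.
Nov 5, 2038 falls on a Friday, which is a business day, so no adjustment is needed.
The final due date is Nov 5, 2038.

Nov 5, 2038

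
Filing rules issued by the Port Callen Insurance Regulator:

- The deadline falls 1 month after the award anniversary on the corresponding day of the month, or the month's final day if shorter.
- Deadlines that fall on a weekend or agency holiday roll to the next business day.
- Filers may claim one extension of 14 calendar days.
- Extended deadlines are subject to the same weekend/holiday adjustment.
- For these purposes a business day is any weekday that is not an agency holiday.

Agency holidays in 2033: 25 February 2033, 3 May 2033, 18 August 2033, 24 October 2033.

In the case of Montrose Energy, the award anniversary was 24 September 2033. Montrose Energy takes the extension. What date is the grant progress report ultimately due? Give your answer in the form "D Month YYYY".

Moving 1 month forward from 24 September 2033 on the corresponding day gives 24 October 2033.
Because 24 October 2033 is a listed holiday, the deadline becomes 25 October 2033 (Tuesday).
Applying the 14-calendar-day extension: 25 October 2033 + 14 days = 8 November 2033.
8 November 2033 (Tuesday) is already a business day.
The final due date is 8 November 2033.

8 November 2033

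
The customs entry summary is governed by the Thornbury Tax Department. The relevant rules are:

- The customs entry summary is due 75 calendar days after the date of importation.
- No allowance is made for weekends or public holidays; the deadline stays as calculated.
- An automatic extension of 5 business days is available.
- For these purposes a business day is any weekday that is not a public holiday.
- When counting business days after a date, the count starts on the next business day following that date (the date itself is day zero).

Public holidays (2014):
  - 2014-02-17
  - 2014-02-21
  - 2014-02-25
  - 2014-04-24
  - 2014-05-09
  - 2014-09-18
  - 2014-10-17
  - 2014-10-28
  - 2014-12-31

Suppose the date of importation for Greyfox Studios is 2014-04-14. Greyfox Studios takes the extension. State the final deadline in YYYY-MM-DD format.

2014-07-04

From 2014-04-14, 75 calendar days later is 2014-06-28.
2014-06-28 is a Saturday; no weekend or holiday adjustment applies.
Applying the 5-business-day extension: 5 business days after 2014-06-28 is 2014-07-04.
2014-07-04 falls on a Friday. The rules make no weekend/holiday allowance, so it remains 2014-07-04.
The final due date is 2014-07-04.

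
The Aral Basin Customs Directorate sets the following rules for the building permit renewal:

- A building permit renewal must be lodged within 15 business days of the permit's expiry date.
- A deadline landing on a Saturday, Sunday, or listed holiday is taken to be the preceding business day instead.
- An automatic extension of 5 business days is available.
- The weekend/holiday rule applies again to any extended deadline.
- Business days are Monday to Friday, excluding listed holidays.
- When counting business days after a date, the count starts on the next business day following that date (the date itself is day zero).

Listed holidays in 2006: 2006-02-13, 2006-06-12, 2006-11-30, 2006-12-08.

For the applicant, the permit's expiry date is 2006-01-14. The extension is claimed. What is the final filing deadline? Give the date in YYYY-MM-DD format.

2006-02-10

Starting the day after 2006-01-14 and counting 15 business days lands on 2006-02-03.
Since 2006-02-03 is a Friday and not a holiday, the date is unchanged.
The 5-business-day extension runs from 2006-02-03 to 2006-02-10.
2006-02-10 is a Friday and not a listed holiday, so it stands.
The final due date is 2006-02-10.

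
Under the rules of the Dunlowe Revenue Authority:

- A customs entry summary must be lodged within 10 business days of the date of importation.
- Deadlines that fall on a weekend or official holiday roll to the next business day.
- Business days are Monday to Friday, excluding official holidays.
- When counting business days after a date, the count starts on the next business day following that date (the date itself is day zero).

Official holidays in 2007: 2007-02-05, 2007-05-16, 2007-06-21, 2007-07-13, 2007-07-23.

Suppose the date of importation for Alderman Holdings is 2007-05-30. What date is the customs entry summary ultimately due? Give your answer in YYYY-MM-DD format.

2007-06-13

Starting the day after 2007-05-30 and counting 10 business days lands on 2007-06-13.
Since 2007-06-13 is a Wednesday and not a holiday, the date is unchanged.
The final due date is 2007-06-13.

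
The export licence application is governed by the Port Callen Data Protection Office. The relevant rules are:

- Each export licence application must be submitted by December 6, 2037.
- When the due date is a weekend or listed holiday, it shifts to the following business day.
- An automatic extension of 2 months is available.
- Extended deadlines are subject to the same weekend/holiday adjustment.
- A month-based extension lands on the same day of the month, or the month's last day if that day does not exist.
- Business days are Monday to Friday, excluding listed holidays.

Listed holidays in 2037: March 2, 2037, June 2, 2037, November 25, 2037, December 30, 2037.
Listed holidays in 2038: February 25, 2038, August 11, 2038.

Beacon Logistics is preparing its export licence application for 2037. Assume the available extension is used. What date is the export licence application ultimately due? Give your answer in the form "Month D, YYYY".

February 8, 2038

The statutory due date is December 6, 2037.
December 6, 2037 falls on a Sunday. Rolling to the next business day gives December 7, 2037, a Monday.
Applying the 2 months extension: 2 months after December 7, 2037 is February 7, 2038.
February 7, 2038 is a Sunday, so it moves to the next business day, February 8, 2038 (Monday).
The final due date is February 8, 2038.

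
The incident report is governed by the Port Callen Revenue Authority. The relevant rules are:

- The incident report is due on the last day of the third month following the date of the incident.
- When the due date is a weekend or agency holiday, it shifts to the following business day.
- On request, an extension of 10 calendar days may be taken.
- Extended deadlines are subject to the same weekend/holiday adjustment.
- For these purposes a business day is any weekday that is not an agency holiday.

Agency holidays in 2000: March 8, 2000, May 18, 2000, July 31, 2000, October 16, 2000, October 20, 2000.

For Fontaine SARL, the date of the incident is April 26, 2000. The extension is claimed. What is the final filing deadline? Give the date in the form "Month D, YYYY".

3 months after April 26, 2000 is July 2000; that month ends on July 31, 2000.
July 31, 2000 is a listed holiday, so it moves to the next business day, August 1, 2000 (Tuesday).
Applying the 10-calendar-day extension: August 1, 2000 + 10 days = August 11, 2000.
August 11, 2000 falls on a Friday, which is a business day, so no adjustment is needed.
Deadline: August 11, 2000.

August 11, 2000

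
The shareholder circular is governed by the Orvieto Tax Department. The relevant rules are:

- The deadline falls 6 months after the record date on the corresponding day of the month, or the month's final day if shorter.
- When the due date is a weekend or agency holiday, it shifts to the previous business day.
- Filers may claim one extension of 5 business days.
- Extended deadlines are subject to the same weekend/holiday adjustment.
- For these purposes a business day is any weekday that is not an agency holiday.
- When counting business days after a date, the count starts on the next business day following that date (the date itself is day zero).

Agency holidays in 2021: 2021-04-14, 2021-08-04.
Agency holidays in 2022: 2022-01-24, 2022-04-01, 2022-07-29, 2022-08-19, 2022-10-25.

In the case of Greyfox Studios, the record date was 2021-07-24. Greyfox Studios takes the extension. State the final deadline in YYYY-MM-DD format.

Moving 6 months forward from 2021-07-24 on the corresponding day gives 2022-01-24.
2022-01-24 is a listed holiday; the preceding business day is 2022-01-21 (Friday).
The 5-business-day extension runs from 2022-01-21 to 2022-01-31.
2022-01-31 falls on a Monday, which is a business day, so no adjustment is needed.
Deadline: 2022-01-31.

2022-01-31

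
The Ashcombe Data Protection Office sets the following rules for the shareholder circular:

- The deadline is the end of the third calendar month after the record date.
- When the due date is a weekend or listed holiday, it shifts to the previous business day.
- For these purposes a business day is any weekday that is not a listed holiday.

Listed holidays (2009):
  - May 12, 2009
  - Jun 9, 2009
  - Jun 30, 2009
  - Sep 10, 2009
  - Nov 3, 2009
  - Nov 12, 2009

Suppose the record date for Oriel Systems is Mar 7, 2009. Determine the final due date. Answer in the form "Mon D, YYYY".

3 months after Mar 7, 2009 is June 2009; that month ends on Jun 30, 2009.
Jun 30, 2009 is a listed holiday; the preceding business day is Jun 29, 2009 (Monday).
Final deadline: Jun 29, 2009.

Jun 29, 2009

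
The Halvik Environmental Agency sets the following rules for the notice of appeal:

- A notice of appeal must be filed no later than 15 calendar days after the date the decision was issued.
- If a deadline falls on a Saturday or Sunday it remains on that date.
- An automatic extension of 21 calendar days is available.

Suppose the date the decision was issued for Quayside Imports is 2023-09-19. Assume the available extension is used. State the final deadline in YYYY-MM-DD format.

2023-10-25

Trigger date 2023-09-19 + 15 calendar days = 2023-10-04.
2023-10-04 is a Wednesday; no weekend or holiday adjustment applies.
Applying the 21-calendar-day extension: 2023-10-04 + 21 days = 2023-10-25.
2023-10-25 falls on a Wednesday. The rules make no weekend/holiday allowance, so it remains 2023-10-25.
Final deadline: 2023-10-25.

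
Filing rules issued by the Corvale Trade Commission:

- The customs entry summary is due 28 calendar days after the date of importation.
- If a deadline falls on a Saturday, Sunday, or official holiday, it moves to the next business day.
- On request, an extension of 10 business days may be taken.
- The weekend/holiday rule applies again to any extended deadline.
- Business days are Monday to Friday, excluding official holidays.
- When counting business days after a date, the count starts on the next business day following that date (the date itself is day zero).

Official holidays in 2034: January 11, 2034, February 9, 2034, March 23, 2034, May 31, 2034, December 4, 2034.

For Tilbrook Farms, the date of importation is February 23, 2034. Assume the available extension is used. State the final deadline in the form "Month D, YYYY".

April 7, 2034

Adding 28 calendar days to February 23, 2034 gives March 23, 2034.
Because March 23, 2034 is a listed holiday, the deadline becomes March 24, 2034 (Friday).
Counting 10 further business days from March 24, 2034 reaches April 7, 2034.
April 7, 2034 falls on a Friday, which is a business day, so no adjustment is needed.
Deadline: April 7, 2034.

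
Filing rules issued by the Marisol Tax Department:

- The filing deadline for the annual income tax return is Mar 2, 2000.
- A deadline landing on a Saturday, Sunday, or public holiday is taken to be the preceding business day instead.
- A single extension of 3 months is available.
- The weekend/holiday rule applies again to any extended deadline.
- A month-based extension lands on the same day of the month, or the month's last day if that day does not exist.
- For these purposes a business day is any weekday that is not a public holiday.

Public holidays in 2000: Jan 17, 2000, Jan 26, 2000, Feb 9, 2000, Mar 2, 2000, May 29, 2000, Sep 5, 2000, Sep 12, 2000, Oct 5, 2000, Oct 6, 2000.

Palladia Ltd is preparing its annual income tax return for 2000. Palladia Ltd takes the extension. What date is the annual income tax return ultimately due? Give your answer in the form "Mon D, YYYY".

Jun 1, 2000

Start from the fixed due date, Mar 2, 2000.
Because Mar 2, 2000 is a listed holiday, the deadline becomes Mar 1, 2000 (Wednesday).
Add 3 months to Mar 1, 2000: Jun 1, 2000.
Jun 1, 2000 falls on a Thursday, which is a business day, so no adjustment is needed.
Deadline: Jun 1, 2000.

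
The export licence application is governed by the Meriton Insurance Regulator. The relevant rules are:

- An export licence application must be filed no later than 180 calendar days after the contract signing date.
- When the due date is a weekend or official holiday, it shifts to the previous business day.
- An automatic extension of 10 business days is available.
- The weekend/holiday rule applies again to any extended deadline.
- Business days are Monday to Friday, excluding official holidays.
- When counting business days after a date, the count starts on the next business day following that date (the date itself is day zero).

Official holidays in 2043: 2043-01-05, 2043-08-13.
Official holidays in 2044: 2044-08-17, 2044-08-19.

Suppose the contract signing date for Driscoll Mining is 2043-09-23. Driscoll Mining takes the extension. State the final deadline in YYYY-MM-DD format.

Trigger date 2043-09-23 + 180 calendar days = 2044-03-21.
2044-03-21 falls on a Monday, which is a business day, so no adjustment is needed.
Counting 10 further business days from 2044-03-21 reaches 2044-04-04.
2044-04-04 falls on a Monday, which is a business day, so no adjustment is needed.
The final due date is 2044-04-04.

2044-04-04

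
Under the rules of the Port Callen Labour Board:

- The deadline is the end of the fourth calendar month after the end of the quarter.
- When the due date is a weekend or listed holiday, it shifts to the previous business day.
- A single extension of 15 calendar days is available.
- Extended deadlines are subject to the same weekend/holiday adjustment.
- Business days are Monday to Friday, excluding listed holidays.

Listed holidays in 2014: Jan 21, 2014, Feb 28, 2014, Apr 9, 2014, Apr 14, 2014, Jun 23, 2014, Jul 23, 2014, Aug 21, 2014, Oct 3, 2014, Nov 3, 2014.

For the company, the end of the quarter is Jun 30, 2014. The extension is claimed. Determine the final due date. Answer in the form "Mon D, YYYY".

Nov 14, 2014

4 months after Jun 30, 2014 is October 2014; that month ends on Oct 31, 2014.
Oct 31, 2014 is a Friday and not a listed holiday, so it stands.
The 15-calendar-day extension moves the deadline from Oct 31, 2014 to Nov 15, 2014.
Nov 15, 2014 is a Saturday; the preceding business day is Nov 14, 2014 (Friday).
So the filing is due Nov 14, 2014.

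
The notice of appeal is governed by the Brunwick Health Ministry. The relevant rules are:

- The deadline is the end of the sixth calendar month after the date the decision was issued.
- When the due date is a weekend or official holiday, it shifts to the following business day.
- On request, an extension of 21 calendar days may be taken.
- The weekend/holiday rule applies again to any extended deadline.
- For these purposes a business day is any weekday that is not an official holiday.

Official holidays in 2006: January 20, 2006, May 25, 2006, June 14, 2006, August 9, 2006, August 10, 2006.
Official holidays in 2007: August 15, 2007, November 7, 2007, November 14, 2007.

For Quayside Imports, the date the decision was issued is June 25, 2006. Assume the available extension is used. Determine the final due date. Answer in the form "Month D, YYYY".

6 months after June 25, 2006 is December 2006; that month ends on December 31, 2006.
December 31, 2006 is a Sunday; the next business day is January 1, 2007 (Monday).
With the 21-day extension, January 1, 2007 becomes January 22, 2007.
January 22, 2007 is a Monday and not a listed holiday, so it stands.
So the filing is due January 22, 2007.

January 22, 2007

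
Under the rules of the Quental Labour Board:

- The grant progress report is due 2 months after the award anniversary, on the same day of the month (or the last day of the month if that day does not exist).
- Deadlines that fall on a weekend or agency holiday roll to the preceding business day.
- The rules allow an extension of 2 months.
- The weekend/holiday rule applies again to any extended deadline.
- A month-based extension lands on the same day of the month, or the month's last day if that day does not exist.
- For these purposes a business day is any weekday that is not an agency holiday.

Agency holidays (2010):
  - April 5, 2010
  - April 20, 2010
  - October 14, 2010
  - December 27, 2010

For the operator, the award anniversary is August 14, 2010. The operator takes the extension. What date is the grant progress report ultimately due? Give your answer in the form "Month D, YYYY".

Moving 2 months forward from August 14, 2010 on the corresponding day gives October 14, 2010.
October 14, 2010 is a listed holiday, so it moves to the preceding business day, October 13, 2010 (Wednesday).
Add 2 months to October 13, 2010: December 13, 2010.
Since December 13, 2010 is a Monday and not a holiday, the date is unchanged.
Deadline: December 13, 2010.

December 13, 2010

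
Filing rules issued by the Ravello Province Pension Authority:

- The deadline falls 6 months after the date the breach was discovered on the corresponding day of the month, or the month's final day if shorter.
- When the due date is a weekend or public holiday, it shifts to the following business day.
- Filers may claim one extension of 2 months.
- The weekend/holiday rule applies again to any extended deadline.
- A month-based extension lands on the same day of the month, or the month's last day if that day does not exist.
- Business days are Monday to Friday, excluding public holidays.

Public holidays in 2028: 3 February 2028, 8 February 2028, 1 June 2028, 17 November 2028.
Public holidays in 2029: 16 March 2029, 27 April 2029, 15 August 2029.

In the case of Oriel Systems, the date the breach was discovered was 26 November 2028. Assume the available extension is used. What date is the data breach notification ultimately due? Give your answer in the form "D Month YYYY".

30 July 2029

6 months from 26 November 2028 is 26 May 2029.
Because 26 May 2029 is a Saturday, the deadline becomes 28 May 2029 (Monday).
Add 2 months to 28 May 2029: 28 July 2029.
28 July 2029 is a Saturday, so it moves to the next business day, 30 July 2029 (Monday).
The final due date is 30 July 2029.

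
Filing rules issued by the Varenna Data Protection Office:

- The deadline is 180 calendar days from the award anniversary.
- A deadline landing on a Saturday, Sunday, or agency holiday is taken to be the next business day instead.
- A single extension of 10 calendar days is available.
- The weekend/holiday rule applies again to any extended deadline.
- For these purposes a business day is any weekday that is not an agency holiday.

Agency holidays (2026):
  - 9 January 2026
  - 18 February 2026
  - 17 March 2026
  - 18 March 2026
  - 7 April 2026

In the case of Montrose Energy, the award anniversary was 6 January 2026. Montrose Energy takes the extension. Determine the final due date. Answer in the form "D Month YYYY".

180 calendar days after 6 January 2026 is 5 July 2026.
5 July 2026 is a Sunday, so it moves to the next business day, 6 July 2026 (Monday).
Applying the 10-calendar-day extension: 6 July 2026 + 10 days = 16 July 2026.
16 July 2026 is a Thursday and not a listed holiday, so it stands.
So the filing is due 16 July 2026.

16 July 2026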